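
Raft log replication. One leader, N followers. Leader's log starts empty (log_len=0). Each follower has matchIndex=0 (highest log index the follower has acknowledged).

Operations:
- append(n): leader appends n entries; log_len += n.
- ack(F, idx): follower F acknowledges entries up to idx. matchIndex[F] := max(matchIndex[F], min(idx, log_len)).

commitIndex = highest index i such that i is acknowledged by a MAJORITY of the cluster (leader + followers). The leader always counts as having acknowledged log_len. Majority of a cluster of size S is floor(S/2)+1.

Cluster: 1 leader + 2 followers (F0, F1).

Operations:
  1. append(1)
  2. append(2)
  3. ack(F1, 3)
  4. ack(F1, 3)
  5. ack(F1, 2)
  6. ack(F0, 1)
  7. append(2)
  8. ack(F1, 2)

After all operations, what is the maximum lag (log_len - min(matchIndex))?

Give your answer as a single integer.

Answer: 4

Derivation:
Op 1: append 1 -> log_len=1
Op 2: append 2 -> log_len=3
Op 3: F1 acks idx 3 -> match: F0=0 F1=3; commitIndex=3
Op 4: F1 acks idx 3 -> match: F0=0 F1=3; commitIndex=3
Op 5: F1 acks idx 2 -> match: F0=0 F1=3; commitIndex=3
Op 6: F0 acks idx 1 -> match: F0=1 F1=3; commitIndex=3
Op 7: append 2 -> log_len=5
Op 8: F1 acks idx 2 -> match: F0=1 F1=3; commitIndex=3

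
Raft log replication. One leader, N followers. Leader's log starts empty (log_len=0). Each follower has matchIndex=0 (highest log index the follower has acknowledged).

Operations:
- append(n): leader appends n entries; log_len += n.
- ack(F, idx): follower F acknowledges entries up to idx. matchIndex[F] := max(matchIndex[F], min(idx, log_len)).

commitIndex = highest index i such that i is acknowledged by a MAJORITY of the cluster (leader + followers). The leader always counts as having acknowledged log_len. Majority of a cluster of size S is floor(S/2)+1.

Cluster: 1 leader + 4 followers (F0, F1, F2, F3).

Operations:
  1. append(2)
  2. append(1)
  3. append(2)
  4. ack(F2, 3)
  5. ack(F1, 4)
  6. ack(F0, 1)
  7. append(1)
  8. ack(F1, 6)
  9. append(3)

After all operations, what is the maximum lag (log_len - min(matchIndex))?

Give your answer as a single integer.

Answer: 9

Derivation:
Op 1: append 2 -> log_len=2
Op 2: append 1 -> log_len=3
Op 3: append 2 -> log_len=5
Op 4: F2 acks idx 3 -> match: F0=0 F1=0 F2=3 F3=0; commitIndex=0
Op 5: F1 acks idx 4 -> match: F0=0 F1=4 F2=3 F3=0; commitIndex=3
Op 6: F0 acks idx 1 -> match: F0=1 F1=4 F2=3 F3=0; commitIndex=3
Op 7: append 1 -> log_len=6
Op 8: F1 acks idx 6 -> match: F0=1 F1=6 F2=3 F3=0; commitIndex=3
Op 9: append 3 -> log_len=9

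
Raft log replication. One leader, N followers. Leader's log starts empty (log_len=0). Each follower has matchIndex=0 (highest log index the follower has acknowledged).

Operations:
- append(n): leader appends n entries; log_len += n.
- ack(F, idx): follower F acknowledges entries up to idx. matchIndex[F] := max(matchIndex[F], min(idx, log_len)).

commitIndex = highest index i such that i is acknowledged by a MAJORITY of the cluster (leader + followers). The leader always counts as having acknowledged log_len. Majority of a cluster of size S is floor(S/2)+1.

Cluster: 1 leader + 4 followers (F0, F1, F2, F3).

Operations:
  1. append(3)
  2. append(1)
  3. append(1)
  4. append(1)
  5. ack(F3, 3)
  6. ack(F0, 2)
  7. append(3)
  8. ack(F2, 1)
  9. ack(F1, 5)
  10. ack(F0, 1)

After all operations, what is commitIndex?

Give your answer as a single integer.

Op 1: append 3 -> log_len=3
Op 2: append 1 -> log_len=4
Op 3: append 1 -> log_len=5
Op 4: append 1 -> log_len=6
Op 5: F3 acks idx 3 -> match: F0=0 F1=0 F2=0 F3=3; commitIndex=0
Op 6: F0 acks idx 2 -> match: F0=2 F1=0 F2=0 F3=3; commitIndex=2
Op 7: append 3 -> log_len=9
Op 8: F2 acks idx 1 -> match: F0=2 F1=0 F2=1 F3=3; commitIndex=2
Op 9: F1 acks idx 5 -> match: F0=2 F1=5 F2=1 F3=3; commitIndex=3
Op 10: F0 acks idx 1 -> match: F0=2 F1=5 F2=1 F3=3; commitIndex=3

Answer: 3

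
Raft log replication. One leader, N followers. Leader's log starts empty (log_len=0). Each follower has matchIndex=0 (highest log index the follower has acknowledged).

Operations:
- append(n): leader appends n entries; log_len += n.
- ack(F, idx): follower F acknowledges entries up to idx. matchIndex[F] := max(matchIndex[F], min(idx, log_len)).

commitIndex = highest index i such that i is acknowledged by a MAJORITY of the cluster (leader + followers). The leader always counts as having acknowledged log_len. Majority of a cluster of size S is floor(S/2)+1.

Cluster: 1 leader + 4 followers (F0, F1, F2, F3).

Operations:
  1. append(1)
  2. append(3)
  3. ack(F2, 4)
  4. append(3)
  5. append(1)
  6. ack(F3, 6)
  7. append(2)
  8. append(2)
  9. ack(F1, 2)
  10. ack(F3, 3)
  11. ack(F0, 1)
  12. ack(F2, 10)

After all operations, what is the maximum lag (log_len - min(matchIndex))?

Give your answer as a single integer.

Answer: 11

Derivation:
Op 1: append 1 -> log_len=1
Op 2: append 3 -> log_len=4
Op 3: F2 acks idx 4 -> match: F0=0 F1=0 F2=4 F3=0; commitIndex=0
Op 4: append 3 -> log_len=7
Op 5: append 1 -> log_len=8
Op 6: F3 acks idx 6 -> match: F0=0 F1=0 F2=4 F3=6; commitIndex=4
Op 7: append 2 -> log_len=10
Op 8: append 2 -> log_len=12
Op 9: F1 acks idx 2 -> match: F0=0 F1=2 F2=4 F3=6; commitIndex=4
Op 10: F3 acks idx 3 -> match: F0=0 F1=2 F2=4 F3=6; commitIndex=4
Op 11: F0 acks idx 1 -> match: F0=1 F1=2 F2=4 F3=6; commitIndex=4
Op 12: F2 acks idx 10 -> match: F0=1 F1=2 F2=10 F3=6; commitIndex=6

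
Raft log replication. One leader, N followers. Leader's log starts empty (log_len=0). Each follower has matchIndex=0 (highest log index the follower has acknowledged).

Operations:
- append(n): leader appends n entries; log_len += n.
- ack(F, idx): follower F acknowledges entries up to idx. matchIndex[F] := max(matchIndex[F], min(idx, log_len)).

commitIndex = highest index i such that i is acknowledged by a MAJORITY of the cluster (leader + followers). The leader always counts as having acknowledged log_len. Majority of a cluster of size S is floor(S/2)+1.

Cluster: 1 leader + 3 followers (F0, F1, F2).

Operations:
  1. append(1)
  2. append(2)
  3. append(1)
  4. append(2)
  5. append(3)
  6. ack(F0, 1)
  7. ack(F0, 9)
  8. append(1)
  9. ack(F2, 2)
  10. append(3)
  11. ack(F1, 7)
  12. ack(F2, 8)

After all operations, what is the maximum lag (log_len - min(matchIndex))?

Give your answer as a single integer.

Answer: 6

Derivation:
Op 1: append 1 -> log_len=1
Op 2: append 2 -> log_len=3
Op 3: append 1 -> log_len=4
Op 4: append 2 -> log_len=6
Op 5: append 3 -> log_len=9
Op 6: F0 acks idx 1 -> match: F0=1 F1=0 F2=0; commitIndex=0
Op 7: F0 acks idx 9 -> match: F0=9 F1=0 F2=0; commitIndex=0
Op 8: append 1 -> log_len=10
Op 9: F2 acks idx 2 -> match: F0=9 F1=0 F2=2; commitIndex=2
Op 10: append 3 -> log_len=13
Op 11: F1 acks idx 7 -> match: F0=9 F1=7 F2=2; commitIndex=7
Op 12: F2 acks idx 8 -> match: F0=9 F1=7 F2=8; commitIndex=8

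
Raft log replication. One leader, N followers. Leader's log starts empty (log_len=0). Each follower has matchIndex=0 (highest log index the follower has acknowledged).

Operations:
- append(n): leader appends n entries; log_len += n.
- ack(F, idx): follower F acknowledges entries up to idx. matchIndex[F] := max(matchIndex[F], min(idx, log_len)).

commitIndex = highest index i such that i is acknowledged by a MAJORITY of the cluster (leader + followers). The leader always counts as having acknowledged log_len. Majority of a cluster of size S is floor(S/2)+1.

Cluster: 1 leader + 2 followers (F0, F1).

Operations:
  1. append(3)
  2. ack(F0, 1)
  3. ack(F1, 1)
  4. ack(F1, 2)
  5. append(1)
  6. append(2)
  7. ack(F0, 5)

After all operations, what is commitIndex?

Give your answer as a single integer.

Op 1: append 3 -> log_len=3
Op 2: F0 acks idx 1 -> match: F0=1 F1=0; commitIndex=1
Op 3: F1 acks idx 1 -> match: F0=1 F1=1; commitIndex=1
Op 4: F1 acks idx 2 -> match: F0=1 F1=2; commitIndex=2
Op 5: append 1 -> log_len=4
Op 6: append 2 -> log_len=6
Op 7: F0 acks idx 5 -> match: F0=5 F1=2; commitIndex=5

Answer: 5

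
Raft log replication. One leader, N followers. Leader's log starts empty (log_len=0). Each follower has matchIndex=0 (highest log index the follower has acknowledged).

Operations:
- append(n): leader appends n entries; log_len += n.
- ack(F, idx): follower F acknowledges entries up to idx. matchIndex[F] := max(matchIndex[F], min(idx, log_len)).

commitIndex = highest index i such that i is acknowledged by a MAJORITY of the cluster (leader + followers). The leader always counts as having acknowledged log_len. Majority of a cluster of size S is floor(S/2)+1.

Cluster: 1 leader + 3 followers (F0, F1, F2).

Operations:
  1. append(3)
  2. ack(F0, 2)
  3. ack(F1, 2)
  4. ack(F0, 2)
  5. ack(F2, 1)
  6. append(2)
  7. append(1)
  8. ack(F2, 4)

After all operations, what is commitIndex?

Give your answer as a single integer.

Op 1: append 3 -> log_len=3
Op 2: F0 acks idx 2 -> match: F0=2 F1=0 F2=0; commitIndex=0
Op 3: F1 acks idx 2 -> match: F0=2 F1=2 F2=0; commitIndex=2
Op 4: F0 acks idx 2 -> match: F0=2 F1=2 F2=0; commitIndex=2
Op 5: F2 acks idx 1 -> match: F0=2 F1=2 F2=1; commitIndex=2
Op 6: append 2 -> log_len=5
Op 7: append 1 -> log_len=6
Op 8: F2 acks idx 4 -> match: F0=2 F1=2 F2=4; commitIndex=2

Answer: 2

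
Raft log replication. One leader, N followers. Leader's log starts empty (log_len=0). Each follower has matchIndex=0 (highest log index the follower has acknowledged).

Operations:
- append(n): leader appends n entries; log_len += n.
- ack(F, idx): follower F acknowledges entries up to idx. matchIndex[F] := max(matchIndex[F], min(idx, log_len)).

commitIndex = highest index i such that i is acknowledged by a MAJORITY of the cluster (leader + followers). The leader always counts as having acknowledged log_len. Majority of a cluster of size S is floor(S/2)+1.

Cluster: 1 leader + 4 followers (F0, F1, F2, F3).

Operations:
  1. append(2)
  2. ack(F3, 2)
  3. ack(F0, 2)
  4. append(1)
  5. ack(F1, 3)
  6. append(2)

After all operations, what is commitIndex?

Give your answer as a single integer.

Op 1: append 2 -> log_len=2
Op 2: F3 acks idx 2 -> match: F0=0 F1=0 F2=0 F3=2; commitIndex=0
Op 3: F0 acks idx 2 -> match: F0=2 F1=0 F2=0 F3=2; commitIndex=2
Op 4: append 1 -> log_len=3
Op 5: F1 acks idx 3 -> match: F0=2 F1=3 F2=0 F3=2; commitIndex=2
Op 6: append 2 -> log_len=5

Answer: 2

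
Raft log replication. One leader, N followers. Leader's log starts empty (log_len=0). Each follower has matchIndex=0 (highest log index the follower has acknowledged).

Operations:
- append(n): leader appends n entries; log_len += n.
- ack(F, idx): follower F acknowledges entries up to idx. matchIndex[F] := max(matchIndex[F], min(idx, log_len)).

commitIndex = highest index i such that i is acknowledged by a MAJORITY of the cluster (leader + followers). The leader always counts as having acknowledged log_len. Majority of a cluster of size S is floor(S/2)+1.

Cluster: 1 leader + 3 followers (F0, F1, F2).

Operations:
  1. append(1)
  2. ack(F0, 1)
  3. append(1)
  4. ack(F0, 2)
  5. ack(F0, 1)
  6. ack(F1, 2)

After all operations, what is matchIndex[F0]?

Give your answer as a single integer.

Answer: 2

Derivation:
Op 1: append 1 -> log_len=1
Op 2: F0 acks idx 1 -> match: F0=1 F1=0 F2=0; commitIndex=0
Op 3: append 1 -> log_len=2
Op 4: F0 acks idx 2 -> match: F0=2 F1=0 F2=0; commitIndex=0
Op 5: F0 acks idx 1 -> match: F0=2 F1=0 F2=0; commitIndex=0
Op 6: F1 acks idx 2 -> match: F0=2 F1=2 F2=0; commitIndex=2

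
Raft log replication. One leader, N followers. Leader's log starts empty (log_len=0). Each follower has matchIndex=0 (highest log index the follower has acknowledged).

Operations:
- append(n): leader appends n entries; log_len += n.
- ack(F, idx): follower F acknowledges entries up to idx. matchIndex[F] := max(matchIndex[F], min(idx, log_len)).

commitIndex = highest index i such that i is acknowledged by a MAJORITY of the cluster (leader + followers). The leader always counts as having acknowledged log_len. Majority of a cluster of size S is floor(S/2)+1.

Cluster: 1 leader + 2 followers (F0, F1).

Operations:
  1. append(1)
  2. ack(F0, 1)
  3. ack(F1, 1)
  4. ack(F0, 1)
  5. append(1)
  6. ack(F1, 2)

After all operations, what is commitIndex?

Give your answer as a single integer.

Op 1: append 1 -> log_len=1
Op 2: F0 acks idx 1 -> match: F0=1 F1=0; commitIndex=1
Op 3: F1 acks idx 1 -> match: F0=1 F1=1; commitIndex=1
Op 4: F0 acks idx 1 -> match: F0=1 F1=1; commitIndex=1
Op 5: append 1 -> log_len=2
Op 6: F1 acks idx 2 -> match: F0=1 F1=2; commitIndex=2

Answer: 2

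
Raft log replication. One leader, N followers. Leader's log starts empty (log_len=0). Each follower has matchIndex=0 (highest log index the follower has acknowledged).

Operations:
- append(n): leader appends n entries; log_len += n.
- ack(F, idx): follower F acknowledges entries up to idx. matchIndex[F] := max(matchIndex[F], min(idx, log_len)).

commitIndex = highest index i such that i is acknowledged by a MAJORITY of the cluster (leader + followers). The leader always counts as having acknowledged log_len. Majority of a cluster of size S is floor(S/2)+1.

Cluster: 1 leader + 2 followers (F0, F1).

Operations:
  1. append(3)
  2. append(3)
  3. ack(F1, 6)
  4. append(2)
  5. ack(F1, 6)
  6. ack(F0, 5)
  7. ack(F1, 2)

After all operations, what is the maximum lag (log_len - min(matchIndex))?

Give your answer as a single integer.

Answer: 3

Derivation:
Op 1: append 3 -> log_len=3
Op 2: append 3 -> log_len=6
Op 3: F1 acks idx 6 -> match: F0=0 F1=6; commitIndex=6
Op 4: append 2 -> log_len=8
Op 5: F1 acks idx 6 -> match: F0=0 F1=6; commitIndex=6
Op 6: F0 acks idx 5 -> match: F0=5 F1=6; commitIndex=6
Op 7: F1 acks idx 2 -> match: F0=5 F1=6; commitIndex=6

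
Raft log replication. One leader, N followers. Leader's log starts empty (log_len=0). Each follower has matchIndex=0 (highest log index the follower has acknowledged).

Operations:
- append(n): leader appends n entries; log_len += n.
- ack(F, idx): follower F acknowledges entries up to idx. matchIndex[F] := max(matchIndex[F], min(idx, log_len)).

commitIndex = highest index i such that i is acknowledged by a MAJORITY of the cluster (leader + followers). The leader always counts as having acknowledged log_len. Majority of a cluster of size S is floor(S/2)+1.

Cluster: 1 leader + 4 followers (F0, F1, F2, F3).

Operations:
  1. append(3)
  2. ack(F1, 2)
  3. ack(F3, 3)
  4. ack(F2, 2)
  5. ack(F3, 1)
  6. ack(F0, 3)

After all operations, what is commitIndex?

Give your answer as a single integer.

Answer: 3

Derivation:
Op 1: append 3 -> log_len=3
Op 2: F1 acks idx 2 -> match: F0=0 F1=2 F2=0 F3=0; commitIndex=0
Op 3: F3 acks idx 3 -> match: F0=0 F1=2 F2=0 F3=3; commitIndex=2
Op 4: F2 acks idx 2 -> match: F0=0 F1=2 F2=2 F3=3; commitIndex=2
Op 5: F3 acks idx 1 -> match: F0=0 F1=2 F2=2 F3=3; commitIndex=2
Op 6: F0 acks idx 3 -> match: F0=3 F1=2 F2=2 F3=3; commitIndex=3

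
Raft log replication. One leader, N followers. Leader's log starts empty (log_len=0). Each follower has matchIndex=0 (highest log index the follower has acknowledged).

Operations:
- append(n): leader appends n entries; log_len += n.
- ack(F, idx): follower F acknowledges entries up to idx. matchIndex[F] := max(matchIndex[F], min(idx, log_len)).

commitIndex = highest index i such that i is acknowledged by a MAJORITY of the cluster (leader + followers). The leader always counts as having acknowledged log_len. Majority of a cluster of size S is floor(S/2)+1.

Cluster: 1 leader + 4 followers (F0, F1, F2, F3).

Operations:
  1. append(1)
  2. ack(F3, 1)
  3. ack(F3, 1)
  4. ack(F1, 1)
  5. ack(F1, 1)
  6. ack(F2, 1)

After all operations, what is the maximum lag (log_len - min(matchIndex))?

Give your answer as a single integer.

Answer: 1

Derivation:
Op 1: append 1 -> log_len=1
Op 2: F3 acks idx 1 -> match: F0=0 F1=0 F2=0 F3=1; commitIndex=0
Op 3: F3 acks idx 1 -> match: F0=0 F1=0 F2=0 F3=1; commitIndex=0
Op 4: F1 acks idx 1 -> match: F0=0 F1=1 F2=0 F3=1; commitIndex=1
Op 5: F1 acks idx 1 -> match: F0=0 F1=1 F2=0 F3=1; commitIndex=1
Op 6: F2 acks idx 1 -> match: F0=0 F1=1 F2=1 F3=1; commitIndex=1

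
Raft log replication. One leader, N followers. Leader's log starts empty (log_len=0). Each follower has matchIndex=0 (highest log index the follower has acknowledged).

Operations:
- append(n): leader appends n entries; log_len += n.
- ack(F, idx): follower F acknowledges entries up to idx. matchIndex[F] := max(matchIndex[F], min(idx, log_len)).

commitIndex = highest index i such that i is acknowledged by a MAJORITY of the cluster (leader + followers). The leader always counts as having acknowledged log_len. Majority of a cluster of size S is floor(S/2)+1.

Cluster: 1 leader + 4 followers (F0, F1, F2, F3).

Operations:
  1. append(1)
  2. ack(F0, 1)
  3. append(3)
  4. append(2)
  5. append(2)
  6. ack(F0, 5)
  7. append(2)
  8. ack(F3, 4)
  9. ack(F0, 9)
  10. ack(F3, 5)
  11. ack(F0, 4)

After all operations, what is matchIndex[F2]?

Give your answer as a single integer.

Op 1: append 1 -> log_len=1
Op 2: F0 acks idx 1 -> match: F0=1 F1=0 F2=0 F3=0; commitIndex=0
Op 3: append 3 -> log_len=4
Op 4: append 2 -> log_len=6
Op 5: append 2 -> log_len=8
Op 6: F0 acks idx 5 -> match: F0=5 F1=0 F2=0 F3=0; commitIndex=0
Op 7: append 2 -> log_len=10
Op 8: F3 acks idx 4 -> match: F0=5 F1=0 F2=0 F3=4; commitIndex=4
Op 9: F0 acks idx 9 -> match: F0=9 F1=0 F2=0 F3=4; commitIndex=4
Op 10: F3 acks idx 5 -> match: F0=9 F1=0 F2=0 F3=5; commitIndex=5
Op 11: F0 acks idx 4 -> match: F0=9 F1=0 F2=0 F3=5; commitIndex=5

Answer: 0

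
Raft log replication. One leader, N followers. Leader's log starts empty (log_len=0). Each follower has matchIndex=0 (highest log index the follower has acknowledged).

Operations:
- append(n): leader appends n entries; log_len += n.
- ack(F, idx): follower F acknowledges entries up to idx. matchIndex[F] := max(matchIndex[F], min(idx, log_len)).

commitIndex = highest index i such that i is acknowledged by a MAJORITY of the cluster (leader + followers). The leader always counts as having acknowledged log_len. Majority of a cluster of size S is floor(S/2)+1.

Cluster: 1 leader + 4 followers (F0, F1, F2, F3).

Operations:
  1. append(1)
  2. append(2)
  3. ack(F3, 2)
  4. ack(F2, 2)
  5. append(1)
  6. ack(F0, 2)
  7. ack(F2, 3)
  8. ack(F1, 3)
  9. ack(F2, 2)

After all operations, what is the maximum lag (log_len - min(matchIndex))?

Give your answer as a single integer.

Answer: 2

Derivation:
Op 1: append 1 -> log_len=1
Op 2: append 2 -> log_len=3
Op 3: F3 acks idx 2 -> match: F0=0 F1=0 F2=0 F3=2; commitIndex=0
Op 4: F2 acks idx 2 -> match: F0=0 F1=0 F2=2 F3=2; commitIndex=2
Op 5: append 1 -> log_len=4
Op 6: F0 acks idx 2 -> match: F0=2 F1=0 F2=2 F3=2; commitIndex=2
Op 7: F2 acks idx 3 -> match: F0=2 F1=0 F2=3 F3=2; commitIndex=2
Op 8: F1 acks idx 3 -> match: F0=2 F1=3 F2=3 F3=2; commitIndex=3
Op 9: F2 acks idx 2 -> match: F0=2 F1=3 F2=3 F3=2; commitIndex=3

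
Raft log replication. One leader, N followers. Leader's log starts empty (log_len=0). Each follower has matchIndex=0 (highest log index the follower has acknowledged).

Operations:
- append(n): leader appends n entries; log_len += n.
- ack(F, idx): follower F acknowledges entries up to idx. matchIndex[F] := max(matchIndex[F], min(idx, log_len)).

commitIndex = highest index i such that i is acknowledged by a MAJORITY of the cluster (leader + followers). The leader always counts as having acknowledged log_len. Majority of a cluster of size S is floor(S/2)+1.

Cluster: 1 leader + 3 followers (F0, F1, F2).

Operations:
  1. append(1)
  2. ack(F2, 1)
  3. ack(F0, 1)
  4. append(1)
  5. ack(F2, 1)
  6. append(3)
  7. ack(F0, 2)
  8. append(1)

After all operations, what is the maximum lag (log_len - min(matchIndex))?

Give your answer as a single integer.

Op 1: append 1 -> log_len=1
Op 2: F2 acks idx 1 -> match: F0=0 F1=0 F2=1; commitIndex=0
Op 3: F0 acks idx 1 -> match: F0=1 F1=0 F2=1; commitIndex=1
Op 4: append 1 -> log_len=2
Op 5: F2 acks idx 1 -> match: F0=1 F1=0 F2=1; commitIndex=1
Op 6: append 3 -> log_len=5
Op 7: F0 acks idx 2 -> match: F0=2 F1=0 F2=1; commitIndex=1
Op 8: append 1 -> log_len=6

Answer: 6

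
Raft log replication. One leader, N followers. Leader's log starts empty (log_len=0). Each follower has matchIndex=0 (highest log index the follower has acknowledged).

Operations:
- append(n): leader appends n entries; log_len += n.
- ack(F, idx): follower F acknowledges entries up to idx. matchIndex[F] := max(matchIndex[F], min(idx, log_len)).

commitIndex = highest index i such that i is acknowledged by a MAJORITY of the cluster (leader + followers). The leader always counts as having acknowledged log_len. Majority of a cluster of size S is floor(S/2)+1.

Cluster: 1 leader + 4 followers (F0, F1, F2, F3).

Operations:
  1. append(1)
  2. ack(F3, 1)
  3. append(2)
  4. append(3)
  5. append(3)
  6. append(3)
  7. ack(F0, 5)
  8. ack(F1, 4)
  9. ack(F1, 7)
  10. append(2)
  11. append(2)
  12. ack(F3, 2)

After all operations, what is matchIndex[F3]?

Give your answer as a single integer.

Op 1: append 1 -> log_len=1
Op 2: F3 acks idx 1 -> match: F0=0 F1=0 F2=0 F3=1; commitIndex=0
Op 3: append 2 -> log_len=3
Op 4: append 3 -> log_len=6
Op 5: append 3 -> log_len=9
Op 6: append 3 -> log_len=12
Op 7: F0 acks idx 5 -> match: F0=5 F1=0 F2=0 F3=1; commitIndex=1
Op 8: F1 acks idx 4 -> match: F0=5 F1=4 F2=0 F3=1; commitIndex=4
Op 9: F1 acks idx 7 -> match: F0=5 F1=7 F2=0 F3=1; commitIndex=5
Op 10: append 2 -> log_len=14
Op 11: append 2 -> log_len=16
Op 12: F3 acks idx 2 -> match: F0=5 F1=7 F2=0 F3=2; commitIndex=5

Answer: 2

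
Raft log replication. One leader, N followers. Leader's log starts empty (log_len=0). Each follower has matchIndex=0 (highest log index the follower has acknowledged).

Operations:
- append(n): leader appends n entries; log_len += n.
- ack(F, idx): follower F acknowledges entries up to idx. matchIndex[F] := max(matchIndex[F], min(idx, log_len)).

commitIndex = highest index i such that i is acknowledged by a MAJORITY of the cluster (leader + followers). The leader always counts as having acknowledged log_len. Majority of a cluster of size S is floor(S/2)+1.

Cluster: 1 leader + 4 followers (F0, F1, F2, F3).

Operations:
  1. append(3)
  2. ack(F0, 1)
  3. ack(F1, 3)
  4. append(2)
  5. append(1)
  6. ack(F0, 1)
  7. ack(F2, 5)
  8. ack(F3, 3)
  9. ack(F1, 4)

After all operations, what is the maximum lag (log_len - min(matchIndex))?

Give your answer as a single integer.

Answer: 5

Derivation:
Op 1: append 3 -> log_len=3
Op 2: F0 acks idx 1 -> match: F0=1 F1=0 F2=0 F3=0; commitIndex=0
Op 3: F1 acks idx 3 -> match: F0=1 F1=3 F2=0 F3=0; commitIndex=1
Op 4: append 2 -> log_len=5
Op 5: append 1 -> log_len=6
Op 6: F0 acks idx 1 -> match: F0=1 F1=3 F2=0 F3=0; commitIndex=1
Op 7: F2 acks idx 5 -> match: F0=1 F1=3 F2=5 F3=0; commitIndex=3
Op 8: F3 acks idx 3 -> match: F0=1 F1=3 F2=5 F3=3; commitIndex=3
Op 9: F1 acks idx 4 -> match: F0=1 F1=4 F2=5 F3=3; commitIndex=4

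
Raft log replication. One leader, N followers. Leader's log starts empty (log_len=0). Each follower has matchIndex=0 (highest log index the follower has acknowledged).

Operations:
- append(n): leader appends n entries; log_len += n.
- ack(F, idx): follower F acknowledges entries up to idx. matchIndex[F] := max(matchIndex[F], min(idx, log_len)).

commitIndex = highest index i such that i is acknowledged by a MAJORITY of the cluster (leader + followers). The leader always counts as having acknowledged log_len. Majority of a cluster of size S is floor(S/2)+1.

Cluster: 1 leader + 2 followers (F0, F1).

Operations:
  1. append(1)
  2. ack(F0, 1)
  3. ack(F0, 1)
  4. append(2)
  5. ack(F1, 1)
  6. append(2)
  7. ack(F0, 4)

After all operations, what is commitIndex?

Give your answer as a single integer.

Op 1: append 1 -> log_len=1
Op 2: F0 acks idx 1 -> match: F0=1 F1=0; commitIndex=1
Op 3: F0 acks idx 1 -> match: F0=1 F1=0; commitIndex=1
Op 4: append 2 -> log_len=3
Op 5: F1 acks idx 1 -> match: F0=1 F1=1; commitIndex=1
Op 6: append 2 -> log_len=5
Op 7: F0 acks idx 4 -> match: F0=4 F1=1; commitIndex=4

Answer: 4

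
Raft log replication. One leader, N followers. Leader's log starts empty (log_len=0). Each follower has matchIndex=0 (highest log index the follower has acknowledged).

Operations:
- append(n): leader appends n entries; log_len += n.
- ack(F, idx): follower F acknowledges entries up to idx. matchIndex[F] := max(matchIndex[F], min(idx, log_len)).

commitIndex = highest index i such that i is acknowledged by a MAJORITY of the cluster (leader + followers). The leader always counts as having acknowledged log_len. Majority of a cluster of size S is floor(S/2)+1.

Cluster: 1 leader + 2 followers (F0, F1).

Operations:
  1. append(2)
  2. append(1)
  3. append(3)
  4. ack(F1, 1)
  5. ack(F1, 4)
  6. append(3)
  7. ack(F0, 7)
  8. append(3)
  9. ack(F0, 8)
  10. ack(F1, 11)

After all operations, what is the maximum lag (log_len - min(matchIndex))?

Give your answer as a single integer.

Op 1: append 2 -> log_len=2
Op 2: append 1 -> log_len=3
Op 3: append 3 -> log_len=6
Op 4: F1 acks idx 1 -> match: F0=0 F1=1; commitIndex=1
Op 5: F1 acks idx 4 -> match: F0=0 F1=4; commitIndex=4
Op 6: append 3 -> log_len=9
Op 7: F0 acks idx 7 -> match: F0=7 F1=4; commitIndex=7
Op 8: append 3 -> log_len=12
Op 9: F0 acks idx 8 -> match: F0=8 F1=4; commitIndex=8
Op 10: F1 acks idx 11 -> match: F0=8 F1=11; commitIndex=11

Answer: 4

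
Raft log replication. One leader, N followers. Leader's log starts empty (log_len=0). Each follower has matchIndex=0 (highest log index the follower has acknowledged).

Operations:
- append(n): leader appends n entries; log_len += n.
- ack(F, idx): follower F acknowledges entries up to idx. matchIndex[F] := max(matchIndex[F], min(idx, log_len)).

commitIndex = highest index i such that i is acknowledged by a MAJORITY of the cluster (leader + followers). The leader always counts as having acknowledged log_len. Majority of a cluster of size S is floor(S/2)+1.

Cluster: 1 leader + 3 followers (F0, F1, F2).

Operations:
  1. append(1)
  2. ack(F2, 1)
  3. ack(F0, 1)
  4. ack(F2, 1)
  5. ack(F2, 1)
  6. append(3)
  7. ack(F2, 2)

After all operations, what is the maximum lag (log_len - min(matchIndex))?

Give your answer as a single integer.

Answer: 4

Derivation:
Op 1: append 1 -> log_len=1
Op 2: F2 acks idx 1 -> match: F0=0 F1=0 F2=1; commitIndex=0
Op 3: F0 acks idx 1 -> match: F0=1 F1=0 F2=1; commitIndex=1
Op 4: F2 acks idx 1 -> match: F0=1 F1=0 F2=1; commitIndex=1
Op 5: F2 acks idx 1 -> match: F0=1 F1=0 F2=1; commitIndex=1
Op 6: append 3 -> log_len=4
Op 7: F2 acks idx 2 -> match: F0=1 F1=0 F2=2; commitIndex=1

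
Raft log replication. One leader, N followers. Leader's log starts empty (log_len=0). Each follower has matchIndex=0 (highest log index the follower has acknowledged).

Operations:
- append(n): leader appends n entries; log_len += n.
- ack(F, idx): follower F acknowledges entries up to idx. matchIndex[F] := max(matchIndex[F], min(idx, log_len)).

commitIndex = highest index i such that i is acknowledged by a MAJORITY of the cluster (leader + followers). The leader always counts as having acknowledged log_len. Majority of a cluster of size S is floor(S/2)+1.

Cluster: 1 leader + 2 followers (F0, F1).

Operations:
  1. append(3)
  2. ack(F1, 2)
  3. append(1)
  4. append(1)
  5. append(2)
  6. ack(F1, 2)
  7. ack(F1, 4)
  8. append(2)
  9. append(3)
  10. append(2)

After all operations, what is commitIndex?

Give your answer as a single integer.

Op 1: append 3 -> log_len=3
Op 2: F1 acks idx 2 -> match: F0=0 F1=2; commitIndex=2
Op 3: append 1 -> log_len=4
Op 4: append 1 -> log_len=5
Op 5: append 2 -> log_len=7
Op 6: F1 acks idx 2 -> match: F0=0 F1=2; commitIndex=2
Op 7: F1 acks idx 4 -> match: F0=0 F1=4; commitIndex=4
Op 8: append 2 -> log_len=9
Op 9: append 3 -> log_len=12
Op 10: append 2 -> log_len=14

Answer: 4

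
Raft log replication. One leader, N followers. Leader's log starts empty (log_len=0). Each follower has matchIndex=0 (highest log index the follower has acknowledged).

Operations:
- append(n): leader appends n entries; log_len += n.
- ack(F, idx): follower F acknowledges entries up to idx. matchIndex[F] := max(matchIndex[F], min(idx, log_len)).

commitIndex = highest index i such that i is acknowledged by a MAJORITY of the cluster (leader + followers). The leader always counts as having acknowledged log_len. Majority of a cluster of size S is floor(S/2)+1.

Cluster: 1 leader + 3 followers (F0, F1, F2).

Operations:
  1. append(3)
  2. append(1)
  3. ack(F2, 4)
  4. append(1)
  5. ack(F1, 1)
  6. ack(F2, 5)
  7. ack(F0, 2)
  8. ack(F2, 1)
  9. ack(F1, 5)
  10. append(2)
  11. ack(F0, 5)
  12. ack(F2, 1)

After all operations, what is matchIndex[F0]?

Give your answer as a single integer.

Op 1: append 3 -> log_len=3
Op 2: append 1 -> log_len=4
Op 3: F2 acks idx 4 -> match: F0=0 F1=0 F2=4; commitIndex=0
Op 4: append 1 -> log_len=5
Op 5: F1 acks idx 1 -> match: F0=0 F1=1 F2=4; commitIndex=1
Op 6: F2 acks idx 5 -> match: F0=0 F1=1 F2=5; commitIndex=1
Op 7: F0 acks idx 2 -> match: F0=2 F1=1 F2=5; commitIndex=2
Op 8: F2 acks idx 1 -> match: F0=2 F1=1 F2=5; commitIndex=2
Op 9: F1 acks idx 5 -> match: F0=2 F1=5 F2=5; commitIndex=5
Op 10: append 2 -> log_len=7
Op 11: F0 acks idx 5 -> match: F0=5 F1=5 F2=5; commitIndex=5
Op 12: F2 acks idx 1 -> match: F0=5 F1=5 F2=5; commitIndex=5

Answer: 5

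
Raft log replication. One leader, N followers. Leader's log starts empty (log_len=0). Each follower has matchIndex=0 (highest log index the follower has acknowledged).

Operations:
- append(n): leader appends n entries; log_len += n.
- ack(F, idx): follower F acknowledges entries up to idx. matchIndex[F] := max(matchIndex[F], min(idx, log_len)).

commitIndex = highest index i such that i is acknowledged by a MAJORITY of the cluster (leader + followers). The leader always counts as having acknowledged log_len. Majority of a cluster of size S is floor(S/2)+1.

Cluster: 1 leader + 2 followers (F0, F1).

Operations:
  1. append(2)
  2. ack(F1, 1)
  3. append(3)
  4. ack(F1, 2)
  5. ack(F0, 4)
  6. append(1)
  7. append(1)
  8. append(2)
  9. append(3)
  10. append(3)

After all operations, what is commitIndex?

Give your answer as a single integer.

Op 1: append 2 -> log_len=2
Op 2: F1 acks idx 1 -> match: F0=0 F1=1; commitIndex=1
Op 3: append 3 -> log_len=5
Op 4: F1 acks idx 2 -> match: F0=0 F1=2; commitIndex=2
Op 5: F0 acks idx 4 -> match: F0=4 F1=2; commitIndex=4
Op 6: append 1 -> log_len=6
Op 7: append 1 -> log_len=7
Op 8: append 2 -> log_len=9
Op 9: append 3 -> log_len=12
Op 10: append 3 -> log_len=15

Answer: 4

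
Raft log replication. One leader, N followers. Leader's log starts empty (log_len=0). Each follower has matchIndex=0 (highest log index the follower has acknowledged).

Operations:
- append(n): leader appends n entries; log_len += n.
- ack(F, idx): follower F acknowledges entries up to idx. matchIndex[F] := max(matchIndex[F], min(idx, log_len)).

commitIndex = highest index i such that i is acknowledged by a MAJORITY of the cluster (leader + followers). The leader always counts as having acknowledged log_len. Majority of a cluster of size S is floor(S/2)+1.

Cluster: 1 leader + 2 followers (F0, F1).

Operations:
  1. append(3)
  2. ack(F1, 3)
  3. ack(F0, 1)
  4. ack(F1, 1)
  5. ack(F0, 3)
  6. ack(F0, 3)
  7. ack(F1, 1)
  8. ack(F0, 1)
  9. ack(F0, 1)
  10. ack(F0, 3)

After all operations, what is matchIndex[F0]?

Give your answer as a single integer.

Answer: 3

Derivation:
Op 1: append 3 -> log_len=3
Op 2: F1 acks idx 3 -> match: F0=0 F1=3; commitIndex=3
Op 3: F0 acks idx 1 -> match: F0=1 F1=3; commitIndex=3
Op 4: F1 acks idx 1 -> match: F0=1 F1=3; commitIndex=3
Op 5: F0 acks idx 3 -> match: F0=3 F1=3; commitIndex=3
Op 6: F0 acks idx 3 -> match: F0=3 F1=3; commitIndex=3
Op 7: F1 acks idx 1 -> match: F0=3 F1=3; commitIndex=3
Op 8: F0 acks idx 1 -> match: F0=3 F1=3; commitIndex=3
Op 9: F0 acks idx 1 -> match: F0=3 F1=3; commitIndex=3
Op 10: F0 acks idx 3 -> match: F0=3 F1=3; commitIndex=3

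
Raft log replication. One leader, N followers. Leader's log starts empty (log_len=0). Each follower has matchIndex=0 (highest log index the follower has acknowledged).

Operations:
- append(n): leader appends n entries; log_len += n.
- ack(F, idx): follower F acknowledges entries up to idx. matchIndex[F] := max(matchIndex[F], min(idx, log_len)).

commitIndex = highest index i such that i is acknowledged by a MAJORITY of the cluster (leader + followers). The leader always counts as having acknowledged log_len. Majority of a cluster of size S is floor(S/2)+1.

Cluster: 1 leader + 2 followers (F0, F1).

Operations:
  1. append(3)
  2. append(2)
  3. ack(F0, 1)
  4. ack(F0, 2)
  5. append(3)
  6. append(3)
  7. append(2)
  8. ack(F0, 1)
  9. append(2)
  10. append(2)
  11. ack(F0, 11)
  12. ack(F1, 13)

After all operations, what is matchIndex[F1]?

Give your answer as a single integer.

Answer: 13

Derivation:
Op 1: append 3 -> log_len=3
Op 2: append 2 -> log_len=5
Op 3: F0 acks idx 1 -> match: F0=1 F1=0; commitIndex=1
Op 4: F0 acks idx 2 -> match: F0=2 F1=0; commitIndex=2
Op 5: append 3 -> log_len=8
Op 6: append 3 -> log_len=11
Op 7: append 2 -> log_len=13
Op 8: F0 acks idx 1 -> match: F0=2 F1=0; commitIndex=2
Op 9: append 2 -> log_len=15
Op 10: append 2 -> log_len=17
Op 11: F0 acks idx 11 -> match: F0=11 F1=0; commitIndex=11
Op 12: F1 acks idx 13 -> match: F0=11 F1=13; commitIndex=13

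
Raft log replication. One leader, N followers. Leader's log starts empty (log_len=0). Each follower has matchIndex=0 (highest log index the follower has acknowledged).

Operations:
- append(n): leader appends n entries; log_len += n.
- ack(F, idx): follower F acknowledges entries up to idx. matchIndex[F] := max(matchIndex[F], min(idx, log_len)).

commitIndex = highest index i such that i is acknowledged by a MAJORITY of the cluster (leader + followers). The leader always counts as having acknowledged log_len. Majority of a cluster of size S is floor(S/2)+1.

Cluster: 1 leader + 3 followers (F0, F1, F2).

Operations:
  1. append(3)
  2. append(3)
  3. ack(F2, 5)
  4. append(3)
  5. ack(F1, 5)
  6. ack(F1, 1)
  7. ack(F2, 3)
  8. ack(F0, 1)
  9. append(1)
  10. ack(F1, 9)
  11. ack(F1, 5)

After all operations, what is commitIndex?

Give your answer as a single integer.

Answer: 5

Derivation:
Op 1: append 3 -> log_len=3
Op 2: append 3 -> log_len=6
Op 3: F2 acks idx 5 -> match: F0=0 F1=0 F2=5; commitIndex=0
Op 4: append 3 -> log_len=9
Op 5: F1 acks idx 5 -> match: F0=0 F1=5 F2=5; commitIndex=5
Op 6: F1 acks idx 1 -> match: F0=0 F1=5 F2=5; commitIndex=5
Op 7: F2 acks idx 3 -> match: F0=0 F1=5 F2=5; commitIndex=5
Op 8: F0 acks idx 1 -> match: F0=1 F1=5 F2=5; commitIndex=5
Op 9: append 1 -> log_len=10
Op 10: F1 acks idx 9 -> match: F0=1 F1=9 F2=5; commitIndex=5
Op 11: F1 acks idx 5 -> match: F0=1 F1=9 F2=5; commitIndex=5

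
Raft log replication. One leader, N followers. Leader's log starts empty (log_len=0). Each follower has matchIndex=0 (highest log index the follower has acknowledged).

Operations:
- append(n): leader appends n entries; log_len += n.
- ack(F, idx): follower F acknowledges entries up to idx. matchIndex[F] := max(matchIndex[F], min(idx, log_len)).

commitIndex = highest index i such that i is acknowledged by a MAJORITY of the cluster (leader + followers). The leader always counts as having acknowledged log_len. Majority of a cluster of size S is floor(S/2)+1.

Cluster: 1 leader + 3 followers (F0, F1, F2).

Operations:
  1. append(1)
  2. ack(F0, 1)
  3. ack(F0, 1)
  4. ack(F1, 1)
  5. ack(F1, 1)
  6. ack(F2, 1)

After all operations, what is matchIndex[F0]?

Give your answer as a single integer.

Op 1: append 1 -> log_len=1
Op 2: F0 acks idx 1 -> match: F0=1 F1=0 F2=0; commitIndex=0
Op 3: F0 acks idx 1 -> match: F0=1 F1=0 F2=0; commitIndex=0
Op 4: F1 acks idx 1 -> match: F0=1 F1=1 F2=0; commitIndex=1
Op 5: F1 acks idx 1 -> match: F0=1 F1=1 F2=0; commitIndex=1
Op 6: F2 acks idx 1 -> match: F0=1 F1=1 F2=1; commitIndex=1

Answer: 1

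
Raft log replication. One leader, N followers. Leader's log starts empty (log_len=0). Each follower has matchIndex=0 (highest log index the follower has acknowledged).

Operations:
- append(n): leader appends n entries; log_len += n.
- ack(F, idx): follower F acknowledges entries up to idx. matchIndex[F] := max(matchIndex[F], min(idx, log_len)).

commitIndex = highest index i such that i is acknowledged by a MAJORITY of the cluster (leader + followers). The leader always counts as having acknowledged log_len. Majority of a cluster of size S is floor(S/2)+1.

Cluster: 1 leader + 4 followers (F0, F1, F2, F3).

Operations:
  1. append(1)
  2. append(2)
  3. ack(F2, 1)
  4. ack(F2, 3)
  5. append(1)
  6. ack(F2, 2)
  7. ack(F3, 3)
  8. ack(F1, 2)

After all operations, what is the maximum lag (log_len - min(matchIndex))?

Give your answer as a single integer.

Answer: 4

Derivation:
Op 1: append 1 -> log_len=1
Op 2: append 2 -> log_len=3
Op 3: F2 acks idx 1 -> match: F0=0 F1=0 F2=1 F3=0; commitIndex=0
Op 4: F2 acks idx 3 -> match: F0=0 F1=0 F2=3 F3=0; commitIndex=0
Op 5: append 1 -> log_len=4
Op 6: F2 acks idx 2 -> match: F0=0 F1=0 F2=3 F3=0; commitIndex=0
Op 7: F3 acks idx 3 -> match: F0=0 F1=0 F2=3 F3=3; commitIndex=3
Op 8: F1 acks idx 2 -> match: F0=0 F1=2 F2=3 F3=3; commitIndex=3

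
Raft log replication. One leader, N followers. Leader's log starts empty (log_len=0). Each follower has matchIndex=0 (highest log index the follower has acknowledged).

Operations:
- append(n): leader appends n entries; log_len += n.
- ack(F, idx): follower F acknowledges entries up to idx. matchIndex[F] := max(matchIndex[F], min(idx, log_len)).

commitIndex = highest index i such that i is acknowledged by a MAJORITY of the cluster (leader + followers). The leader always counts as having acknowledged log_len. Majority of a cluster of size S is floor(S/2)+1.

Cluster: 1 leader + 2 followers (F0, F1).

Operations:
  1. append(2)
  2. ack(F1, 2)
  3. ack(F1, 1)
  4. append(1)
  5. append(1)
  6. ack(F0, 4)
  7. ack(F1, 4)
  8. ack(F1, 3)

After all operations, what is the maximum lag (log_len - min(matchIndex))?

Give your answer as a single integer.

Answer: 0

Derivation:
Op 1: append 2 -> log_len=2
Op 2: F1 acks idx 2 -> match: F0=0 F1=2; commitIndex=2
Op 3: F1 acks idx 1 -> match: F0=0 F1=2; commitIndex=2
Op 4: append 1 -> log_len=3
Op 5: append 1 -> log_len=4
Op 6: F0 acks idx 4 -> match: F0=4 F1=2; commitIndex=4
Op 7: F1 acks idx 4 -> match: F0=4 F1=4; commitIndex=4
Op 8: F1 acks idx 3 -> match: F0=4 F1=4; commitIndex=4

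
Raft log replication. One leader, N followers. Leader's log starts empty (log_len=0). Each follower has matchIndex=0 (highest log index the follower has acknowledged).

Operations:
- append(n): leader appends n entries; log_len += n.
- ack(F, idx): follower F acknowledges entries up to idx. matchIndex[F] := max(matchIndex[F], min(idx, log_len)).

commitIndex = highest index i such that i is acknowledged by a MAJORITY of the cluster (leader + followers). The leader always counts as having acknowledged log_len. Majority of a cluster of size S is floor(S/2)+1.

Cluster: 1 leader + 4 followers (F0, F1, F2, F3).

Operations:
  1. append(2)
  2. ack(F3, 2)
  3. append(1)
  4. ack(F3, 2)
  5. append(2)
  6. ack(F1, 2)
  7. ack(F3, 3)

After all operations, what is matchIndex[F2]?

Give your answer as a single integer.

Answer: 0

Derivation:
Op 1: append 2 -> log_len=2
Op 2: F3 acks idx 2 -> match: F0=0 F1=0 F2=0 F3=2; commitIndex=0
Op 3: append 1 -> log_len=3
Op 4: F3 acks idx 2 -> match: F0=0 F1=0 F2=0 F3=2; commitIndex=0
Op 5: append 2 -> log_len=5
Op 6: F1 acks idx 2 -> match: F0=0 F1=2 F2=0 F3=2; commitIndex=2
Op 7: F3 acks idx 3 -> match: F0=0 F1=2 F2=0 F3=3; commitIndex=2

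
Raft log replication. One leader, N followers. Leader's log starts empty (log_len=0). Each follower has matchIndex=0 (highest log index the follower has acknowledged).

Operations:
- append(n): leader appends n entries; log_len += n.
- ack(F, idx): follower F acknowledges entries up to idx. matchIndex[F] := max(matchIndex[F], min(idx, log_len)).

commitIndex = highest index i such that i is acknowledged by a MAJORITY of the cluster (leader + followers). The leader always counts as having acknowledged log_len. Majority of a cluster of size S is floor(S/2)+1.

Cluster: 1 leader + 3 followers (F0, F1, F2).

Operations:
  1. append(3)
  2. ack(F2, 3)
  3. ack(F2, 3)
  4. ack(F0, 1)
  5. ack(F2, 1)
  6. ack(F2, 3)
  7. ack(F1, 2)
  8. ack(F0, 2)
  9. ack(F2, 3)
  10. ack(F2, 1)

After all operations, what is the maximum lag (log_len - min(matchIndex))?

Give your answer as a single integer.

Op 1: append 3 -> log_len=3
Op 2: F2 acks idx 3 -> match: F0=0 F1=0 F2=3; commitIndex=0
Op 3: F2 acks idx 3 -> match: F0=0 F1=0 F2=3; commitIndex=0
Op 4: F0 acks idx 1 -> match: F0=1 F1=0 F2=3; commitIndex=1
Op 5: F2 acks idx 1 -> match: F0=1 F1=0 F2=3; commitIndex=1
Op 6: F2 acks idx 3 -> match: F0=1 F1=0 F2=3; commitIndex=1
Op 7: F1 acks idx 2 -> match: F0=1 F1=2 F2=3; commitIndex=2
Op 8: F0 acks idx 2 -> match: F0=2 F1=2 F2=3; commitIndex=2
Op 9: F2 acks idx 3 -> match: F0=2 F1=2 F2=3; commitIndex=2
Op 10: F2 acks idx 1 -> match: F0=2 F1=2 F2=3; commitIndex=2

Answer: 1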